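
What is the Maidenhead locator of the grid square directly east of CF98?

DF08

Longitude square 9; +1 → 10, wraps to 0, carry into field.
Longitude field C = 2; +1 → 3 = D.
The latitude characters are unchanged.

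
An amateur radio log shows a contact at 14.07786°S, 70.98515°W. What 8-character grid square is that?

FH45mw11

Add 180° to longitude and 90° to latitude: 109.01485, 75.92214.
Field (20°×10°, letters A–R): 109.01485/20 → 5 → F, 75.92214/10 → 7 → H; chars FH.
Square (2°×1°, digits 0–9): 9.01485/2 → 4, 5.92214/1 → 5; chars 45.
Subsquare (5′×2.5′, letters a–x): 1.01485/0.0833333 → 12 → m, 0.92214/0.0416667 → 22 → w; chars mw.
Extended square (30″×15″, digits 0–9): 0.01485/0.00833333 → 1, 0.00547/0.00416667 → 1; chars 11.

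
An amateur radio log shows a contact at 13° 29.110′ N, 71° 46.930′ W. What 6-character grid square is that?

FK43cl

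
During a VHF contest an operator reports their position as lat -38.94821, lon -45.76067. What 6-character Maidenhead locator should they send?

GF71cb

Add 180° to longitude and 90° to latitude: 134.2393, 51.0518.
Field: lon ⌊134.2393/20⌋ = 6 → G; lat ⌊51.0518/10⌋ = 5 → F.
Square: lon ⌊14.2393/2⌋ = 7; lat ⌊1.0518/1⌋ = 1.
Subsquare: lon ⌊0.2393/0.0833333⌋ = 2 → c; lat ⌊0.0518/0.0416667⌋ = 1 → b.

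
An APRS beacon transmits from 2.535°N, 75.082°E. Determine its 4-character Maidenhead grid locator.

Offset from 180°W / 90°S: lon 255.08°, lat 92.53°.
Field: lon ⌊255.08/20⌋ = 12 → M; lat ⌊92.53/10⌋ = 9 → J.
Square: lon ⌊15.08/2⌋ = 7; lat ⌊2.53/1⌋ = 2.

MJ72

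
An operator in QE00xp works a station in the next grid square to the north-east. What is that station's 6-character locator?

Longitude subsquare x = 23; +1 → 24, wraps to 0 = a, carry into square.
Longitude square 0; +1 → 1.
Latitude subsquare p = 15; +1 → 16 = q.

QE10aq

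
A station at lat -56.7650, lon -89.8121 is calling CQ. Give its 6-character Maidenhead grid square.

ED53cf

Add 180° to longitude and 90° to latitude: 90.1879, 33.2350.
Field: lon ⌊90.1879/20⌋ = 4 → E; lat ⌊33.2350/10⌋ = 3 → D.
Square: lon ⌊10.1879/2⌋ = 5; lat ⌊3.2350/1⌋ = 3.
Subsquare: lon ⌊0.1879/0.0833333⌋ = 2 → c; lat ⌊0.2350/0.0416667⌋ = 5 → f.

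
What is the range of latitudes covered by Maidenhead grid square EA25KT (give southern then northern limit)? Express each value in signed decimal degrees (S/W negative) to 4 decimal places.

Field E=4, A=0: +4·20° lon, +0·10° lat → SW at lon -100°, lat -90°.
Square 2, 5: +2·2° lon, +5·1° lat → SW at lon -96°, lat -85°.
Subsquare k=10, t=19: +10·0.0833333° lon, +19·0.0416667° lat → SW at lon -95.1667°, lat -84.2083°.
Cell spans 0.0833333° lon × 0.0416667° lat.
south -84.2083, north -84.1667.

-84.2083, -84.1667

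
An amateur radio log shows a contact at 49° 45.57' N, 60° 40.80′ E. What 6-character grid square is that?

Add 180° to longitude and 90° to latitude: 240.6800, 139.7595.
Field: 240.6800/20 → 12 → M, 139.7595/10 → 13 → N; chars MN.
Square: 0.6800/2 → 0, 9.7595/1 → 9; chars 09.
Subsquare: 0.6800/0.0833333 → 8 → i, 0.7595/0.0416667 → 18 → s; chars is.

MN09is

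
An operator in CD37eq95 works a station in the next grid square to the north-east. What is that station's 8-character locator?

Longitude extended square 9; +1 → 10, wraps to 0, carry into subsquare.
Longitude subsquare e = 4; +1 → 5 = f.
Latitude extended square 5; +1 → 6.

CD37fq06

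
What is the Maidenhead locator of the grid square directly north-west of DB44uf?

DB44tg

Longitude subsquare u = 20; −1 → 19 = t.
Latitude subsquare f = 5; +1 → 6 = g.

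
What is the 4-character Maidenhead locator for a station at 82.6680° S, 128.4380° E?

PA47

Shift to the Maidenhead origin (180°W, 90°S): lon 308.44, lat 7.33.
Field (20°×10°, letters A–R): lon ⌊308.44/20⌋ = 15 → P; lat ⌊7.33/10⌋ = 0 → A.
Square (2°×1°, digits 0–9): lon ⌊8.44/2⌋ = 4; lat ⌊7.33/1⌋ = 7.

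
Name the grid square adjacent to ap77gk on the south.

AP77gj

Latitude subsquare k = 10; −1 → 9 = j.
The longitude characters are unchanged.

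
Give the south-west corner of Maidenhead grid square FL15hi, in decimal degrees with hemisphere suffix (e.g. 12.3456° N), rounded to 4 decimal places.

25.3333° N, 77.4167° W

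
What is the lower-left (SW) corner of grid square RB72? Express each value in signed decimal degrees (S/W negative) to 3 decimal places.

-78.000, 174.000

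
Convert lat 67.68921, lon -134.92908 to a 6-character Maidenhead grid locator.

Offset from 180°W / 90°S: lon 45.0709°, lat 157.6892°.
Field (20°×10°, letters A–R): 45.0709/20 → 2 → C, 157.6892/10 → 15 → P; chars CP.
Square (2°×1°, digits 0–9): 5.0709/2 → 2, 7.6892/1 → 7; chars 27.
Subsquare (5′×2.5′, letters a–x): 1.0709/0.0833333 → 12 → m, 0.6892/0.0416667 → 16 → q; chars mq.

CP27mq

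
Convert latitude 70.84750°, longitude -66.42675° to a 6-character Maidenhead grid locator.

FQ60su

Shift to the Maidenhead origin (180°W, 90°S): lon 113.5733, lat 160.8475.
Field (20°×10°, letters A–R): lon ⌊113.5733/20⌋ = 5 → F; lat ⌊160.8475/10⌋ = 16 → Q.
Square (2°×1°, digits 0–9): lon ⌊13.5733/2⌋ = 6; lat ⌊0.8475/1⌋ = 0.
Subsquare (5′×2.5′, letters a–x): lon ⌊1.5733/0.0833333⌋ = 18 → s; lat ⌊0.8475/0.0416667⌋ = 20 → u.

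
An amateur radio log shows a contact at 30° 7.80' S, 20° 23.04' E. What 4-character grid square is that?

KF09

Add 180° to longitude and 90° to latitude: 200.38, 59.87.
Field: 200.38/20 → 10 → K, 59.87/10 → 5 → F; chars KF.
Square: 0.38/2 → 0, 9.87/1 → 9; chars 09.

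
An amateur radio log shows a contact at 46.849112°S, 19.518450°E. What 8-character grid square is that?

JE93sd26

Add 180° to longitude and 90° to latitude: 199.51845, 43.15089.
Field: 199.51845/20 → 9 → J, 43.15089/10 → 4 → E; chars JE.
Square: 19.51845/2 → 9, 3.15089/1 → 3; chars 93.
Subsquare: 1.51845/0.0833333 → 18 → s, 0.15089/0.0416667 → 3 → d; chars sd.
Extended square: 0.01845/0.00833333 → 2, 0.02589/0.00416667 → 6; chars 26.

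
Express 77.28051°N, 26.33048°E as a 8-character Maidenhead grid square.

KQ37dg97

Offset from 180°W / 90°S: lon 206.33048°, lat 167.28051°.
Field: lon ⌊206.33048/20⌋ = 10 → K; lat ⌊167.28051/10⌋ = 16 → Q.
Square: lon ⌊6.33048/2⌋ = 3; lat ⌊7.28051/1⌋ = 7.
Subsquare: lon ⌊0.33048/0.0833333⌋ = 3 → d; lat ⌊0.28051/0.0416667⌋ = 6 → g.
Extended square: lon ⌊0.08048/0.00833333⌋ = 9; lat ⌊0.03051/0.00416667⌋ = 7.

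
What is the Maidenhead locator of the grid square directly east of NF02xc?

NF12ac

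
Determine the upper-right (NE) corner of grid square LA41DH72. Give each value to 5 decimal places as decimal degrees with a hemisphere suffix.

Field L=11, A=0: +11·20° lon, +0·10° lat → SW at lon 40°, lat -90°.
Square 4, 1: +4·2° lon, +1·1° lat → SW at lon 48°, lat -89°.
Subsquare d=3, h=7: +3·0.0833333° lon, +7·0.0416667° lat → SW at lon 48.25°, lat -88.7083°.
Extended square 7, 2: +7·0.00833333° lon, +2·0.00416667° lat → SW at lon 48.3083°, lat -88.7°.
Cell spans 0.00833333° lon × 0.00416667° lat. NE corner is SW corner plus one full cell.
latitude 88.69583° S, longitude 48.31667° E.

88.69583° S, 48.31667° E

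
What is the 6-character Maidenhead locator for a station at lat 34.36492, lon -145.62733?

BM74ei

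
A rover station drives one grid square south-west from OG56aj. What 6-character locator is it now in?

OG46xi

Longitude subsquare a = 0; −1 → -1, wraps to 23 = x, carry into square.
Longitude square 5; −1 → 4.
Latitude subsquare j = 9; −1 → 8 = i.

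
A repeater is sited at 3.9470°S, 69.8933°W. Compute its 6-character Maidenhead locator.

FI56bb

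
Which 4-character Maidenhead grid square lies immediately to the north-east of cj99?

DK00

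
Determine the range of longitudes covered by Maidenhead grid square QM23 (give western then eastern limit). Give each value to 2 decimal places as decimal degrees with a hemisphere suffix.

Field Q=16, M=12: +16·20° lon, +12·10° lat → SW at lon 140°, lat 30°.
Square 2, 3: +2·2° lon, +3·1° lat → SW at lon 144°, lat 33°.
Cell spans 2° lon × 1° lat.
west 144.00° E, east 146.00° E.

144.00° E, 146.00° E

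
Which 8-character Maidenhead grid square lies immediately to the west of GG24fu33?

Longitude extended square 3; −1 → 2.
The latitude characters are unchanged.

GG24fu23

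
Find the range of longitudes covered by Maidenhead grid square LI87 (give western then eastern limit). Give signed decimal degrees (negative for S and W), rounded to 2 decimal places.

56.00, 58.00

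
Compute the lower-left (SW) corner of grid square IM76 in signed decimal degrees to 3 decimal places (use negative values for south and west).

Field I=8, M=12: +8·20° lon, +12·10° lat → SW at lon -20°, lat 30°.
Square 7, 6: +7·2° lon, +6·1° lat → SW at lon -6°, lat 36°.
latitude 36.000, longitude -6.000.

36.000, -6.000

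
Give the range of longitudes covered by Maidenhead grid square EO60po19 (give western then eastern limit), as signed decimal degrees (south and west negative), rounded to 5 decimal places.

Field E=4, O=14: +4·20° lon, +14·10° lat → SW at lon -100°, lat 50°.
Square 6, 0: +6·2° lon, +0·1° lat → SW at lon -88°, lat 50°.
Subsquare p=15, o=14: +15·0.0833333° lon, +14·0.0416667° lat → SW at lon -86.75°, lat 50.5833°.
Extended square 1, 9: +1·0.00833333° lon, +9·0.00416667° lat → SW at lon -86.7417°, lat 50.6208°.
Cell spans 0.00833333° lon × 0.00416667° lat.
west -86.74167, east -86.73333.

-86.74167, -86.73333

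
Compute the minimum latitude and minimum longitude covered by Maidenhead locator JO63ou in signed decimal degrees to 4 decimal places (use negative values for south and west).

53.8333, 13.1667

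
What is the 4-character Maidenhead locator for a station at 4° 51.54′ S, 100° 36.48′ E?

OI05

Offset from 180°W / 90°S: lon 280.61°, lat 85.14°.
Field: 280.61/20 → 14 → O, 85.14/10 → 8 → I; chars OI.
Square: 0.61/2 → 0, 5.14/1 → 5; chars 05.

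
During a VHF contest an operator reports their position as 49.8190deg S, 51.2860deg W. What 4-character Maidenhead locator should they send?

GE40

Offset from 180°W / 90°S: lon 128.71°, lat 40.18°.
Field (20°×10°, letters A–R): lon ⌊128.71/20⌋ = 6 → G; lat ⌊40.18/10⌋ = 4 → E.
Square (2°×1°, digits 0–9): lon ⌊8.71/2⌋ = 4; lat ⌊0.18/1⌋ = 0.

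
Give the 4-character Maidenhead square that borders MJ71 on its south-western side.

MJ60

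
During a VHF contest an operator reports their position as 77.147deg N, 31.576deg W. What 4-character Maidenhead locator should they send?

Add 180° to longitude and 90° to latitude: 148.42, 167.15.
Field: 148.42/20 → 7 → H, 167.15/10 → 16 → Q; chars HQ.
Square: 8.42/2 → 4, 7.15/1 → 7; chars 47.

HQ47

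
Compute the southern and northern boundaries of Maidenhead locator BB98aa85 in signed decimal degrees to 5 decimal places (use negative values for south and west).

-71.97917, -71.97500

Field B=1, B=1: +1·20° lon, +1·10° lat → SW at lon -160°, lat -80°.
Square 9, 8: +9·2° lon, +8·1° lat → SW at lon -142°, lat -72°.
Subsquare a=0, a=0: +0·0.0833333° lon, +0·0.0416667° lat → SW at lon -142°, lat -72°.
Extended square 8, 5: +8·0.00833333° lon, +5·0.00416667° lat → SW at lon -141.933°, lat -71.9792°.
Cell spans 0.00833333° lon × 0.00416667° lat.
south -71.97917, north -71.97500.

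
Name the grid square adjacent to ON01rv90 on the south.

ON01ru99

Latitude extended square 0; −1 → -1, wraps to 9, carry into subsquare.
Latitude subsquare v = 21; −1 → 20 = u.
The longitude characters are unchanged.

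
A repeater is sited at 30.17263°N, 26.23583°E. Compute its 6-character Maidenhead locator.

Shift to the Maidenhead origin (180°W, 90°S): lon 206.2358, lat 120.1726.
Field (20°×10°, letters A–R): lon ⌊206.2358/20⌋ = 10 → K; lat ⌊120.1726/10⌋ = 12 → M.
Square (2°×1°, digits 0–9): lon ⌊6.2358/2⌋ = 3; lat ⌊0.1726/1⌋ = 0.
Subsquare (5′×2.5′, letters a–x): lon ⌊0.2358/0.0833333⌋ = 2 → c; lat ⌊0.1726/0.0416667⌋ = 4 → e.

KM30ce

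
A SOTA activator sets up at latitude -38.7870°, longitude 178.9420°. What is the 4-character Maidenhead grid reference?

RF91

Add 180° to longitude and 90° to latitude: 358.94, 51.21.
Field: 358.94/20 → 17 → R, 51.21/10 → 5 → F; chars RF.
Square: 18.94/2 → 9, 1.21/1 → 1; chars 91.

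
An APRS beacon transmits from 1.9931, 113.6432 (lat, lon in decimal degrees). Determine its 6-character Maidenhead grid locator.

OJ61tx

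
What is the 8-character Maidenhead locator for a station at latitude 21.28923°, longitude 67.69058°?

Offset from 180°W / 90°S: lon 247.69058°, lat 111.28923°.
Field (20°×10°, letters A–R): lon ⌊247.69058/20⌋ = 12 → M; lat ⌊111.28923/10⌋ = 11 → L.
Square (2°×1°, digits 0–9): lon ⌊7.69058/2⌋ = 3; lat ⌊1.28923/1⌋ = 1.
Subsquare (5′×2.5′, letters a–x): lon ⌊1.69058/0.0833333⌋ = 20 → u; lat ⌊0.28923/0.0416667⌋ = 6 → g.
Extended square (30″×15″, digits 0–9): lon ⌊0.02391/0.00833333⌋ = 2; lat ⌊0.03923/0.00416667⌋ = 9.

ML31ug29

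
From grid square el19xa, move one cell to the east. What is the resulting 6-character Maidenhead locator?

EL29aa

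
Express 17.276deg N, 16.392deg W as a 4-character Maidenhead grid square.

IK17

Offset from 180°W / 90°S: lon 163.61°, lat 107.28°.
Field: lon ⌊163.61/20⌋ = 8 → I; lat ⌊107.28/10⌋ = 10 → K.
Square: lon ⌊3.61/2⌋ = 1; lat ⌊7.28/1⌋ = 7.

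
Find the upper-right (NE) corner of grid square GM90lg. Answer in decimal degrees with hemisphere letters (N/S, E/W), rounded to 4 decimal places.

30.2917° N, 41.0000° W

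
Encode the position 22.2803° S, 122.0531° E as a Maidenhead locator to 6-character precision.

Add 180° to longitude and 90° to latitude: 302.0531, 67.7197.
Field: 302.0531/20 → 15 → P, 67.7197/10 → 6 → G; chars PG.
Square: 2.0531/2 → 1, 7.7197/1 → 7; chars 17.
Subsquare: 0.0531/0.0833333 → 0 → a, 0.7197/0.0416667 → 17 → r; chars ar.

PG17ar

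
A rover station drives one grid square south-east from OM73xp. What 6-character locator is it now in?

OM83ao

Longitude subsquare x = 23; +1 → 24, wraps to 0 = a, carry into square.
Longitude square 7; +1 → 8.
Latitude subsquare p = 15; −1 → 14 = o.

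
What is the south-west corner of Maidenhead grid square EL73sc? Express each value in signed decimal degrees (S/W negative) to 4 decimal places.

Field E=4, L=11: +4·20° lon, +11·10° lat → SW at lon -100°, lat 20°.
Square 7, 3: +7·2° lon, +3·1° lat → SW at lon -86°, lat 23°.
Subsquare s=18, c=2: +18·0.0833333° lon, +2·0.0416667° lat → SW at lon -84.5°, lat 23.0833°.
latitude 23.0833, longitude -84.5000.

23.0833, -84.5000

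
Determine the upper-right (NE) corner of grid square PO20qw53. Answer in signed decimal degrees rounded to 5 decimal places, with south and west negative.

Field P=15, O=14: +15·20° lon, +14·10° lat → SW at lon 120°, lat 50°.
Square 2, 0: +2·2° lon, +0·1° lat → SW at lon 124°, lat 50°.
Subsquare q=16, w=22: +16·0.0833333° lon, +22·0.0416667° lat → SW at lon 125.333°, lat 50.9167°.
Extended square 5, 3: +5·0.00833333° lon, +3·0.00416667° lat → SW at lon 125.375°, lat 50.9292°.
Cell spans 0.00833333° lon × 0.00416667° lat. NE corner is SW corner plus one full cell.
latitude 50.93333, longitude 125.38333.

50.93333, 125.38333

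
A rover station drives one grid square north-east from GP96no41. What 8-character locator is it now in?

Longitude extended square 4; +1 → 5.
Latitude extended square 1; +1 → 2.

GP96no52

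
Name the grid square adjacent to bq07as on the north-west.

AQ97xt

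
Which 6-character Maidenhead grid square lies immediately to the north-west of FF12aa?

Longitude subsquare a = 0; −1 → -1, wraps to 23 = x, carry into square.
Longitude square 1; −1 → 0.
Latitude subsquare a = 0; +1 → 1 = b.

FF02xb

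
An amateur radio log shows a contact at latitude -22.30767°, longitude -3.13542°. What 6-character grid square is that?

Shift to the Maidenhead origin (180°W, 90°S): lon 176.8646, lat 67.6923.
Field: lon ⌊176.8646/20⌋ = 8 → I; lat ⌊67.6923/10⌋ = 6 → G.
Square: lon ⌊16.8646/2⌋ = 8; lat ⌊7.6923/1⌋ = 7.
Subsquare: lon ⌊0.8646/0.0833333⌋ = 10 → k; lat ⌊0.6923/0.0416667⌋ = 16 → q.

IG87kq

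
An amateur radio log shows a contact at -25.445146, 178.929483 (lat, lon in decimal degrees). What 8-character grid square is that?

RG94ln13

Offset from 180°W / 90°S: lon 358.92948°, lat 64.55485°.
Field (20°×10°, letters A–R): 358.92948/20 → 17 → R, 64.55485/10 → 6 → G; chars RG.
Square (2°×1°, digits 0–9): 18.92948/2 → 9, 4.55485/1 → 4; chars 94.
Subsquare (5′×2.5′, letters a–x): 0.92948/0.0833333 → 11 → l, 0.55485/0.0416667 → 13 → n; chars ln.
Extended square (30″×15″, digits 0–9): 0.01282/0.00833333 → 1, 0.01319/0.00416667 → 3; chars 13.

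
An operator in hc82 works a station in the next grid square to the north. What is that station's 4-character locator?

Latitude square 2; +1 → 3.
The longitude characters are unchanged.

HC83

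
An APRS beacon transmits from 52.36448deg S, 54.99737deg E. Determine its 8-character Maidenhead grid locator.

Shift to the Maidenhead origin (180°W, 90°S): lon 234.99737, lat 37.63552.
Field: 234.99737/20 → 11 → L, 37.63552/10 → 3 → D; chars LD.
Square: 14.99737/2 → 7, 7.63552/1 → 7; chars 77.
Subsquare: 0.99737/0.0833333 → 11 → l, 0.63552/0.0416667 → 15 → p; chars lp.
Extended square: 0.08070/0.00833333 → 9, 0.01052/0.00416667 → 2; chars 92.

LD77lp92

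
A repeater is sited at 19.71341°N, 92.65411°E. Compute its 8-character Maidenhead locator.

NK69hr81

Offset from 180°W / 90°S: lon 272.65411°, lat 109.71341°.
Field: lon ⌊272.65411/20⌋ = 13 → N; lat ⌊109.71341/10⌋ = 10 → K.
Square: lon ⌊12.65411/2⌋ = 6; lat ⌊9.71341/1⌋ = 9.
Subsquare: lon ⌊0.65411/0.0833333⌋ = 7 → h; lat ⌊0.71341/0.0416667⌋ = 17 → r.
Extended square: lon ⌊0.07078/0.00833333⌋ = 8; lat ⌊0.00508/0.00416667⌋ = 1.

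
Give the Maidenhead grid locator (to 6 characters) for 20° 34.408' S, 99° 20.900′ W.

EG09hk

Offset from 180°W / 90°S: lon 80.6517°, lat 69.4265°.
Field: 80.6517/20 → 4 → E, 69.4265/10 → 6 → G; chars EG.
Square: 0.6517/2 → 0, 9.4265/1 → 9; chars 09.
Subsquare: 0.6517/0.0833333 → 7 → h, 0.4265/0.0416667 → 10 → k; chars hk.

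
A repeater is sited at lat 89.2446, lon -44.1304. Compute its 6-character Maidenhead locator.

GR79wf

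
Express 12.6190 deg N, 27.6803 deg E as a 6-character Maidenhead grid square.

Add 180° to longitude and 90° to latitude: 207.6803, 102.6190.
Field (20°×10°, letters A–R): 207.6803/20 → 10 → K, 102.6190/10 → 10 → K; chars KK.
Square (2°×1°, digits 0–9): 7.6803/2 → 3, 2.6190/1 → 2; chars 32.
Subsquare (5′×2.5′, letters a–x): 1.6803/0.0833333 → 20 → u, 0.6190/0.0416667 → 14 → o; chars uo.

KK32uo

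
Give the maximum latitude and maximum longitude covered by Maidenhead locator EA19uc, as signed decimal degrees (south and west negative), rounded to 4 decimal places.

-80.8750, -96.2500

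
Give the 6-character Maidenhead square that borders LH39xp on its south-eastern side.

LH49ao

Longitude subsquare x = 23; +1 → 24, wraps to 0 = a, carry into square.
Longitude square 3; +1 → 4.
Latitude subsquare p = 15; −1 → 14 = o.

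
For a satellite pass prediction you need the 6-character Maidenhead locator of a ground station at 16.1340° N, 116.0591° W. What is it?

DK16xd

Add 180° to longitude and 90° to latitude: 63.9409, 106.1340.
Field: 63.9409/20 → 3 → D, 106.1340/10 → 10 → K; chars DK.
Square: 3.9409/2 → 1, 6.1340/1 → 6; chars 16.
Subsquare: 1.9409/0.0833333 → 23 → x, 0.1340/0.0416667 → 3 → d; chars xd.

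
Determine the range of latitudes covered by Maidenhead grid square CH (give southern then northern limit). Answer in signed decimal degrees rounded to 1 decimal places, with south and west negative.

-20.0, -10.0

Field C=2, H=7: +2·20° lon, +7·10° lat → SW at lon -140°, lat -20°.
Cell spans 20° lon × 10° lat.
south -20.0, north -10.0.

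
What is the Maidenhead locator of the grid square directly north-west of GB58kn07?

GB58jn98

Longitude extended square 0; −1 → -1, wraps to 9, carry into subsquare.
Longitude subsquare k = 10; −1 → 9 = j.
Latitude extended square 7; +1 → 8.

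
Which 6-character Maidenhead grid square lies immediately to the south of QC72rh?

QC72rg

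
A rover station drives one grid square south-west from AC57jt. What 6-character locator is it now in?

AC57is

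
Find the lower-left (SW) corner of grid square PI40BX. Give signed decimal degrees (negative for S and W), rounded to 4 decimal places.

Field P=15, I=8: +15·20° lon, +8·10° lat → SW at lon 120°, lat -10°.
Square 4, 0: +4·2° lon, +0·1° lat → SW at lon 128°, lat -10°.
Subsquare b=1, x=23: +1·0.0833333° lon, +23·0.0416667° lat → SW at lon 128.083°, lat -9.04167°.
latitude -9.0417, longitude 128.0833.

-9.0417, 128.0833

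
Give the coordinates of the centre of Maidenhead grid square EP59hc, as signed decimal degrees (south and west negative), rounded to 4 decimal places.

Field E=4, P=15: +4·20° lon, +15·10° lat → SW at lon -100°, lat 60°.
Square 5, 9: +5·2° lon, +9·1° lat → SW at lon -90°, lat 69°.
Subsquare h=7, c=2: +7·0.0833333° lon, +2·0.0416667° lat → SW at lon -89.4167°, lat 69.0833°.
Cell spans 0.0833333° lon × 0.0416667° lat. Centre is SW corner plus half of each.
latitude 69.1042, longitude -89.3750.

69.1042, -89.3750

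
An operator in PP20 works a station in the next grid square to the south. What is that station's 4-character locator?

Latitude square 0; −1 → -1, wraps to 9, carry into field.
Latitude field P = 15; −1 → 14 = O.
The longitude characters are unchanged.

PO29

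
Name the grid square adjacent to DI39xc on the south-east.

DI49ab

Longitude subsquare x = 23; +1 → 24, wraps to 0 = a, carry into square.
Longitude square 3; +1 → 4.
Latitude subsquare c = 2; −1 → 1 = b.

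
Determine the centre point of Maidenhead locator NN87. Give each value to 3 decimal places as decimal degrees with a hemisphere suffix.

Field N=13, N=13: +13·20° lon, +13·10° lat → SW at lon 80°, lat 40°.
Square 8, 7: +8·2° lon, +7·1° lat → SW at lon 96°, lat 47°.
Cell spans 2° lon × 1° lat. Centre is SW corner plus half of each.
latitude 47.500° N, longitude 97.000° E.

47.500° N, 97.000° E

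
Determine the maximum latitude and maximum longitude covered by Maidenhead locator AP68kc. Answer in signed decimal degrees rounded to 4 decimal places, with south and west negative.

68.1250, -167.0833

Field A=0, P=15: +0·20° lon, +15·10° lat → SW at lon -180°, lat 60°.
Square 6, 8: +6·2° lon, +8·1° lat → SW at lon -168°, lat 68°.
Subsquare k=10, c=2: +10·0.0833333° lon, +2·0.0416667° lat → SW at lon -167.167°, lat 68.0833°.
Cell spans 0.0833333° lon × 0.0416667° lat. NE corner is SW corner plus one full cell.
latitude 68.1250, longitude -167.0833.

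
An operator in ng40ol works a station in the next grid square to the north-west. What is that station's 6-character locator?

NG40nm

Longitude subsquare o = 14; −1 → 13 = n.
Latitude subsquare l = 11; +1 → 12 = m.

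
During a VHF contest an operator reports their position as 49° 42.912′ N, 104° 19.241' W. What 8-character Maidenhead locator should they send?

DN79ur11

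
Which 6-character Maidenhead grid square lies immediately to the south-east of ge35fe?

GE35gd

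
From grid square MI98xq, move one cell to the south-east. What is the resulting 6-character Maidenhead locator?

Longitude subsquare x = 23; +1 → 24, wraps to 0 = a, carry into square.
Longitude square 9; +1 → 10, wraps to 0, carry into field.
Longitude field M = 12; +1 → 13 = N.
Latitude subsquare q = 16; −1 → 15 = p.

NI08ap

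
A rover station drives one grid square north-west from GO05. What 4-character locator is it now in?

Longitude square 0; −1 → -1, wraps to 9, carry into field.
Longitude field G = 6; −1 → 5 = F.
Latitude square 5; +1 → 6.

FO96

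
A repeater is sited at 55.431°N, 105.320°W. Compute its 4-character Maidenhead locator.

Offset from 180°W / 90°S: lon 74.68°, lat 145.43°.
Field: 74.68/20 → 3 → D, 145.43/10 → 14 → O; chars DO.
Square: 14.68/2 → 7, 5.43/1 → 5; chars 75.

DO75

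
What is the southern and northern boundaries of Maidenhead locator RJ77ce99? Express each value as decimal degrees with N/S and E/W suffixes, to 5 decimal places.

7.20417° N, 7.20833° N

Field R=17, J=9: +17·20° lon, +9·10° lat → SW at lon 160°, lat 0°.
Square 7, 7: +7·2° lon, +7·1° lat → SW at lon 174°, lat 7°.
Subsquare c=2, e=4: +2·0.0833333° lon, +4·0.0416667° lat → SW at lon 174.167°, lat 7.16667°.
Extended square 9, 9: +9·0.00833333° lon, +9·0.00416667° lat → SW at lon 174.242°, lat 7.20417°.
Cell spans 0.00833333° lon × 0.00416667° lat.
south 7.20417° N, north 7.20833° N.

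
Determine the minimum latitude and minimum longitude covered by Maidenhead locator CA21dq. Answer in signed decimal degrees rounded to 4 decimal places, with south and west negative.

-88.3333, -135.7500

Field C=2, A=0: +2·20° lon, +0·10° lat → SW at lon -140°, lat -90°.
Square 2, 1: +2·2° lon, +1·1° lat → SW at lon -136°, lat -89°.
Subsquare d=3, q=16: +3·0.0833333° lon, +16·0.0416667° lat → SW at lon -135.75°, lat -88.3333°.
latitude -88.3333, longitude -135.7500.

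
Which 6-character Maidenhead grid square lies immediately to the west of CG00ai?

Longitude subsquare a = 0; −1 → -1, wraps to 23 = x, carry into square.
Longitude square 0; −1 → -1, wraps to 9, carry into field.
Longitude field C = 2; −1 → 1 = B.
The latitude characters are unchanged.

BG90xi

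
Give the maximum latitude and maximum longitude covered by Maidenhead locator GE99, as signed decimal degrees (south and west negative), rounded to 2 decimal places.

-40.00, -40.00

Field G=6, E=4: +6·20° lon, +4·10° lat → SW at lon -60°, lat -50°.
Square 9, 9: +9·2° lon, +9·1° lat → SW at lon -42°, lat -41°.
Cell spans 2° lon × 1° lat. NE corner is SW corner plus one full cell.
latitude -40.00, longitude -40.00.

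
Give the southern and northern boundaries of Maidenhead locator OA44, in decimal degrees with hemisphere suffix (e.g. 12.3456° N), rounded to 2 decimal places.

86.00° S, 85.00° S

Field O=14, A=0: +14·20° lon, +0·10° lat → SW at lon 100°, lat -90°.
Square 4, 4: +4·2° lon, +4·1° lat → SW at lon 108°, lat -86°.
Cell spans 2° lon × 1° lat.
south 86.00° S, north 85.00° S.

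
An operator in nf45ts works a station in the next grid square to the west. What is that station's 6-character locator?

Longitude subsquare t = 19; −1 → 18 = s.
The latitude characters are unchanged.

NF45ss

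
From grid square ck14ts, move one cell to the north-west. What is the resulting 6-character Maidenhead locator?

Longitude subsquare t = 19; −1 → 18 = s.
Latitude subsquare s = 18; +1 → 19 = t.

CK14st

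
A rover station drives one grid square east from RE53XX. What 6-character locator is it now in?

Longitude subsquare x = 23; +1 → 24, wraps to 0 = a, carry into square.
Longitude square 5; +1 → 6.
The latitude characters are unchanged.

RE63ax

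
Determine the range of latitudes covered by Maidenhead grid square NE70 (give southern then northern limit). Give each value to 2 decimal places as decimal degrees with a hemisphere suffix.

50.00° S, 49.00° S

Field N=13, E=4: +13·20° lon, +4·10° lat → SW at lon 80°, lat -50°.
Square 7, 0: +7·2° lon, +0·1° lat → SW at lon 94°, lat -50°.
Cell spans 2° lon × 1° lat.
south 50.00° S, north 49.00° S.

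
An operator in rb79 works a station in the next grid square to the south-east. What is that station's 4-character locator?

RB88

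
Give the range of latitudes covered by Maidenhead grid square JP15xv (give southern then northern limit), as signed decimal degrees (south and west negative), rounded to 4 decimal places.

65.8750, 65.9167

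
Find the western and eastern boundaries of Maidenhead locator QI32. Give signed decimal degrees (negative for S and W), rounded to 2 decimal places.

146.00, 148.00

Field Q=16, I=8: +16·20° lon, +8·10° lat → SW at lon 140°, lat -10°.
Square 3, 2: +3·2° lon, +2·1° lat → SW at lon 146°, lat -8°.
Cell spans 2° lon × 1° lat.
west 146.00, east 148.00.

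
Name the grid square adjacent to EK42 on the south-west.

Longitude square 4; −1 → 3.
Latitude square 2; −1 → 1.

EK31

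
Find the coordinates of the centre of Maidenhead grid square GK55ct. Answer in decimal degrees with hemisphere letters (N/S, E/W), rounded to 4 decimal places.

15.8125° N, 49.7917° W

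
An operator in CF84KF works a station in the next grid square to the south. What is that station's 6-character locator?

CF84ke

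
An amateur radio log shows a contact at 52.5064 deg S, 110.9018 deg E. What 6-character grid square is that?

OD57kl

Shift to the Maidenhead origin (180°W, 90°S): lon 290.9018, lat 37.4936.
Field: lon ⌊290.9018/20⌋ = 14 → O; lat ⌊37.4936/10⌋ = 3 → D.
Square: lon ⌊10.9018/2⌋ = 5; lat ⌊7.4936/1⌋ = 7.
Subsquare: lon ⌊0.9018/0.0833333⌋ = 10 → k; lat ⌊0.4936/0.0416667⌋ = 11 → l.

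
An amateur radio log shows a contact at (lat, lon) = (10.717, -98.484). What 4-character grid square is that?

EK00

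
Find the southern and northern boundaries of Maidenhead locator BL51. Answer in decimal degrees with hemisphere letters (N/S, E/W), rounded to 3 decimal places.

Field B=1, L=11: +1·20° lon, +11·10° lat → SW at lon -160°, lat 20°.
Square 5, 1: +5·2° lon, +1·1° lat → SW at lon -150°, lat 21°.
Cell spans 2° lon × 1° lat.
south 21.000° N, north 22.000° N.

21.000° N, 22.000° N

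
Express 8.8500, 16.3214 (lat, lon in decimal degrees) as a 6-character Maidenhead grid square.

JJ88du

Add 180° to longitude and 90° to latitude: 196.3214, 98.8500.
Field: 196.3214/20 → 9 → J, 98.8500/10 → 9 → J; chars JJ.
Square: 16.3214/2 → 8, 8.8500/1 → 8; chars 88.
Subsquare: 0.3214/0.0833333 → 3 → d, 0.8500/0.0416667 → 20 → u; chars du.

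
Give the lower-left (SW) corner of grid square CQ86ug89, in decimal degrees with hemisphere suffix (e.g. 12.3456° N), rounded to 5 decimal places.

Field C=2, Q=16: +2·20° lon, +16·10° lat → SW at lon -140°, lat 70°.
Square 8, 6: +8·2° lon, +6·1° lat → SW at lon -124°, lat 76°.
Subsquare u=20, g=6: +20·0.0833333° lon, +6·0.0416667° lat → SW at lon -122.333°, lat 76.25°.
Extended square 8, 9: +8·0.00833333° lon, +9·0.00416667° lat → SW at lon -122.267°, lat 76.2875°.
latitude 76.28750° N, longitude 122.26667° W.

76.28750° N, 122.26667° W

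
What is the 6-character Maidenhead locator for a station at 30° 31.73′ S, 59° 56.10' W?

GF09al

Add 180° to longitude and 90° to latitude: 120.0650, 59.4712.
Field: lon ⌊120.0650/20⌋ = 6 → G; lat ⌊59.4712/10⌋ = 5 → F.
Square: lon ⌊0.0650/2⌋ = 0; lat ⌊9.4712/1⌋ = 9.
Subsquare: lon ⌊0.0650/0.0833333⌋ = 0 → a; lat ⌊0.4712/0.0416667⌋ = 11 → l.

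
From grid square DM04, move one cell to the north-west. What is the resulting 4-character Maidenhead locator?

Longitude square 0; −1 → -1, wraps to 9, carry into field.
Longitude field D = 3; −1 → 2 = C.
Latitude square 4; +1 → 5.

CM95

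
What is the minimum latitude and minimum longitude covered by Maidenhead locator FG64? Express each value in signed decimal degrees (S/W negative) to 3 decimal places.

-26.000, -68.000

Field F=5, G=6: +5·20° lon, +6·10° lat → SW at lon -80°, lat -30°.
Square 6, 4: +6·2° lon, +4·1° lat → SW at lon -68°, lat -26°.
latitude -26.000, longitude -68.000.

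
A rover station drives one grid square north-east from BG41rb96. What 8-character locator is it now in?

Longitude extended square 9; +1 → 10, wraps to 0, carry into subsquare.
Longitude subsquare r = 17; +1 → 18 = s.
Latitude extended square 6; +1 → 7.

BG41sb07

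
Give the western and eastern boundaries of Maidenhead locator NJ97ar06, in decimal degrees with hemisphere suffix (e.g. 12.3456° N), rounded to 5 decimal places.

98.00000° E, 98.00833° E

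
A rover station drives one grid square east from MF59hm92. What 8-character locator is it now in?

Longitude extended square 9; +1 → 10, wraps to 0, carry into subsquare.
Longitude subsquare h = 7; +1 → 8 = i.
The latitude characters are unchanged.

MF59im02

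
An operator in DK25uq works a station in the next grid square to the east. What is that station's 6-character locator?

DK25vq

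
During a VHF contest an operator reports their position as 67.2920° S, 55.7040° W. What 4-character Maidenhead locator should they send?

GC22

Shift to the Maidenhead origin (180°W, 90°S): lon 124.30, lat 22.71.
Field: 124.30/20 → 6 → G, 22.71/10 → 2 → C; chars GC.
Square: 4.30/2 → 2, 2.71/1 → 2; chars 22.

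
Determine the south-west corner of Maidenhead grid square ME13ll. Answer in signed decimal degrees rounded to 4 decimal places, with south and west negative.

-46.5417, 62.9167

Field M=12, E=4: +12·20° lon, +4·10° lat → SW at lon 60°, lat -50°.
Square 1, 3: +1·2° lon, +3·1° lat → SW at lon 62°, lat -47°.
Subsquare l=11, l=11: +11·0.0833333° lon, +11·0.0416667° lat → SW at lon 62.9167°, lat -46.5417°.
latitude -46.5417, longitude 62.9167.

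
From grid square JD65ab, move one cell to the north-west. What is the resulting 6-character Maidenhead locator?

JD55xc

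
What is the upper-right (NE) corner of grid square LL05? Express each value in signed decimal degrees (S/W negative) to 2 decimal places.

26.00, 42.00

Field L=11, L=11: +11·20° lon, +11·10° lat → SW at lon 40°, lat 20°.
Square 0, 5: +0·2° lon, +5·1° lat → SW at lon 40°, lat 25°.
Cell spans 2° lon × 1° lat. NE corner is SW corner plus one full cell.
latitude 26.00, longitude 42.00.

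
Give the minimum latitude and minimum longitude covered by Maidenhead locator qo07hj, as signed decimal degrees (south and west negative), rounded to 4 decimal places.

Field Q=16, O=14: +16·20° lon, +14·10° lat → SW at lon 140°, lat 50°.
Square 0, 7: +0·2° lon, +7·1° lat → SW at lon 140°, lat 57°.
Subsquare h=7, j=9: +7·0.0833333° lon, +9·0.0416667° lat → SW at lon 140.583°, lat 57.375°.
latitude 57.3750, longitude 140.5833.

57.3750, 140.5833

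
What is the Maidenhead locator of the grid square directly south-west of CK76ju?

CK76it

Longitude subsquare j = 9; −1 → 8 = i.
Latitude subsquare u = 20; −1 → 19 = t.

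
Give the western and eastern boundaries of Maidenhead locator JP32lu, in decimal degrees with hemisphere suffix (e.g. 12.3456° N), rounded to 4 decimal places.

Field J=9, P=15: +9·20° lon, +15·10° lat → SW at lon 0°, lat 60°.
Square 3, 2: +3·2° lon, +2·1° lat → SW at lon 6°, lat 62°.
Subsquare l=11, u=20: +11·0.0833333° lon, +20·0.0416667° lat → SW at lon 6.91667°, lat 62.8333°.
Cell spans 0.0833333° lon × 0.0416667° lat.
west 6.9167° E, east 7.0000° E.

6.9167° E, 7.0000° E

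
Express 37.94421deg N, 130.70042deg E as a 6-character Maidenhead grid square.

PM57iw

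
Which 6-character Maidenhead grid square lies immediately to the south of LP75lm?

Latitude subsquare m = 12; −1 → 11 = l.
The longitude characters are unchanged.

LP75ll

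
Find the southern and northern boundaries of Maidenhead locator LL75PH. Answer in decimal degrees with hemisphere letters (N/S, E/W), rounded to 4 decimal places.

25.2917° N, 25.3333° N

Field L=11, L=11: +11·20° lon, +11·10° lat → SW at lon 40°, lat 20°.
Square 7, 5: +7·2° lon, +5·1° lat → SW at lon 54°, lat 25°.
Subsquare p=15, h=7: +15·0.0833333° lon, +7·0.0416667° lat → SW at lon 55.25°, lat 25.2917°.
Cell spans 0.0833333° lon × 0.0416667° lat.
south 25.2917° N, north 25.3333° N.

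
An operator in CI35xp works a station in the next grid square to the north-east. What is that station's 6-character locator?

Longitude subsquare x = 23; +1 → 24, wraps to 0 = a, carry into square.
Longitude square 3; +1 → 4.
Latitude subsquare p = 15; +1 → 16 = q.

CI45aq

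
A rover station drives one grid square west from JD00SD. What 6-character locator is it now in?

Longitude subsquare s = 18; −1 → 17 = r.
The latitude characters are unchanged.

JD00rd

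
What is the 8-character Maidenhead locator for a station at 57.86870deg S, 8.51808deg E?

JD42gd21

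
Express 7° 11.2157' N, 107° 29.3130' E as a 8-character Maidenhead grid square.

OJ37re84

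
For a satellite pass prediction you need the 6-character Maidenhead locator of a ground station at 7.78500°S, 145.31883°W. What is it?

Add 180° to longitude and 90° to latitude: 34.6812, 82.2150.
Field (20°×10°, letters A–R): lon ⌊34.6812/20⌋ = 1 → B; lat ⌊82.2150/10⌋ = 8 → I.
Square (2°×1°, digits 0–9): lon ⌊14.6812/2⌋ = 7; lat ⌊2.2150/1⌋ = 2.
Subsquare (5′×2.5′, letters a–x): lon ⌊0.6812/0.0833333⌋ = 8 → i; lat ⌊0.2150/0.0416667⌋ = 5 → f.

BI72if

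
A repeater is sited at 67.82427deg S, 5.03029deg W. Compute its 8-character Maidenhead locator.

IC72le62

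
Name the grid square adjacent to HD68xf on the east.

Longitude subsquare x = 23; +1 → 24, wraps to 0 = a, carry into square.
Longitude square 6; +1 → 7.
The latitude characters are unchanged.

HD78af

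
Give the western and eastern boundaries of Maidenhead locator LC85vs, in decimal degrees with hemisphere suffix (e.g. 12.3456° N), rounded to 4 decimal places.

Field L=11, C=2: +11·20° lon, +2·10° lat → SW at lon 40°, lat -70°.
Square 8, 5: +8·2° lon, +5·1° lat → SW at lon 56°, lat -65°.
Subsquare v=21, s=18: +21·0.0833333° lon, +18·0.0416667° lat → SW at lon 57.75°, lat -64.25°.
Cell spans 0.0833333° lon × 0.0416667° lat.
west 57.7500° E, east 57.8333° E.

57.7500° E, 57.8333° E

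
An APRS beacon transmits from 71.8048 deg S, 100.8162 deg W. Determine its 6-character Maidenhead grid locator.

DB98oe

Shift to the Maidenhead origin (180°W, 90°S): lon 79.1838, lat 18.1952.
Field: 79.1838/20 → 3 → D, 18.1952/10 → 1 → B; chars DB.
Square: 19.1838/2 → 9, 8.1952/1 → 8; chars 98.
Subsquare: 1.1838/0.0833333 → 14 → o, 0.1952/0.0416667 → 4 → e; chars oe.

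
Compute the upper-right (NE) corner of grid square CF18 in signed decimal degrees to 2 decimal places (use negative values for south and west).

-31.00, -136.00

Field C=2, F=5: +2·20° lon, +5·10° lat → SW at lon -140°, lat -40°.
Square 1, 8: +1·2° lon, +8·1° lat → SW at lon -138°, lat -32°.
Cell spans 2° lon × 1° lat. NE corner is SW corner plus one full cell.
latitude -31.00, longitude -136.00.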